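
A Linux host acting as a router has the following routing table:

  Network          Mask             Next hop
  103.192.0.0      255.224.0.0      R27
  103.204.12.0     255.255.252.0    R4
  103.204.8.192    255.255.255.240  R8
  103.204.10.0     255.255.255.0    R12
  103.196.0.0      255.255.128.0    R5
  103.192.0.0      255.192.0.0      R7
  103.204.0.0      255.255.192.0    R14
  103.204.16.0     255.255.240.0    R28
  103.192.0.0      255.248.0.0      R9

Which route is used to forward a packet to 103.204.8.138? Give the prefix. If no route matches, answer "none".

103.204.0.0/18

Entries matching 103.204.8.138:
  103.192.0.0/10 (103.192.0.0 - 103.255.255.255)
  103.192.0.0/11 (103.192.0.0 - 103.223.255.255)
  103.204.0.0/18 (103.204.0.0 - 103.204.63.255)
Most specific is 103.204.0.0/18.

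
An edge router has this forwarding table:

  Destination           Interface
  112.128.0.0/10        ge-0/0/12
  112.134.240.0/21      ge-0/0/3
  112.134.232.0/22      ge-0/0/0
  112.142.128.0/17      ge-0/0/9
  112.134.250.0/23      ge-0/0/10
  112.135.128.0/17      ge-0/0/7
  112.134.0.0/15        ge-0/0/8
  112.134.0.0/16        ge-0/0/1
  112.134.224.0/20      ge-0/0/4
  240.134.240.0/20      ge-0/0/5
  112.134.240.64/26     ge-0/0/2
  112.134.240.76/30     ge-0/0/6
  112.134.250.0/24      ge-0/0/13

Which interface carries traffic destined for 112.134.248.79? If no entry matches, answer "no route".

ge-0/0/1

Routes whose prefix contains 112.134.248.79:
  112.128.0.0/10 (112.128.0.0 - 112.191.255.255) -> ge-0/0/12
  112.134.0.0/15 (112.134.0.0 - 112.135.255.255) -> ge-0/0/8
  112.134.0.0/16 (112.134.0.0 - 112.134.255.255) -> ge-0/0/1
More-specific entries that do NOT match:
  112.134.240.76/30 (112.134.240.76 - 112.134.240.79) does not contain 112.134.248.79
  112.134.240.64/26 (112.134.240.64 - 112.134.240.127) does not contain 112.134.248.79
  112.134.250.0/24 (112.134.250.0 - 112.134.250.255) does not contain 112.134.248.79
  112.134.250.0/23 (112.134.250.0 - 112.134.251.255) does not contain 112.134.248.79
  112.134.232.0/22 (112.134.232.0 - 112.134.235.255) does not contain 112.134.248.79
  112.134.240.0/21 (112.134.240.0 - 112.134.247.255) does not contain 112.134.248.79
  112.134.224.0/20 (112.134.224.0 - 112.134.239.255) does not contain 112.134.248.79
  240.134.240.0/20 (240.134.240.0 - 240.134.255.255) does not contain 112.134.248.79
  112.142.128.0/17 (112.142.128.0 - 112.142.255.255) does not contain 112.134.248.79
  112.135.128.0/17 (112.135.128.0 - 112.135.255.255) does not contain 112.134.248.79
Longest matching prefix is /16 -> interface ge-0/0/1.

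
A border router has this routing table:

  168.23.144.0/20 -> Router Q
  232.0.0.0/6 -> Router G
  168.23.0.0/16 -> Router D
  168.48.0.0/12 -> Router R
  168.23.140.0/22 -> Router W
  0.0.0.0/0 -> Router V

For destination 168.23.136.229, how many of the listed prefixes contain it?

Prefixes containing 168.23.136.229:
  0.0.0.0/0 (default, matches everything)
  168.23.0.0/16 (168.23.0.0 - 168.23.255.255)
Total matching entries: 2.

2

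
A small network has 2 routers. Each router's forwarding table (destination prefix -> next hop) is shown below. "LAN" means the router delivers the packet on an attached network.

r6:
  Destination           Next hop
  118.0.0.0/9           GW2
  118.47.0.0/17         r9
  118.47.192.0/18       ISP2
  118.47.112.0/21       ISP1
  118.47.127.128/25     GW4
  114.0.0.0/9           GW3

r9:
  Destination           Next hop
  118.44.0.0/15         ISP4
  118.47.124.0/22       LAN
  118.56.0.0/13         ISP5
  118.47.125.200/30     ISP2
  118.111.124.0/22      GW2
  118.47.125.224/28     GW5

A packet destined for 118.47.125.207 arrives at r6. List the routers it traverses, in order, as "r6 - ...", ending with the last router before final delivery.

At r6: longest match for 118.47.125.207 is 118.47.0.0/17 -> r9
At r9: longest match for 118.47.125.207 is 118.47.124.0/22 -> LAN

r6 - r9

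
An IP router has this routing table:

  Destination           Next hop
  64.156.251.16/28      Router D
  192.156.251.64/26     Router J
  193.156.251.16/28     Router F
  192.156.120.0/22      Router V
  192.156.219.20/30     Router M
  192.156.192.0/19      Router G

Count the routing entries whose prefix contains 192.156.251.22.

No listed prefix contains 192.156.251.22.
Total matching entries: 0.

0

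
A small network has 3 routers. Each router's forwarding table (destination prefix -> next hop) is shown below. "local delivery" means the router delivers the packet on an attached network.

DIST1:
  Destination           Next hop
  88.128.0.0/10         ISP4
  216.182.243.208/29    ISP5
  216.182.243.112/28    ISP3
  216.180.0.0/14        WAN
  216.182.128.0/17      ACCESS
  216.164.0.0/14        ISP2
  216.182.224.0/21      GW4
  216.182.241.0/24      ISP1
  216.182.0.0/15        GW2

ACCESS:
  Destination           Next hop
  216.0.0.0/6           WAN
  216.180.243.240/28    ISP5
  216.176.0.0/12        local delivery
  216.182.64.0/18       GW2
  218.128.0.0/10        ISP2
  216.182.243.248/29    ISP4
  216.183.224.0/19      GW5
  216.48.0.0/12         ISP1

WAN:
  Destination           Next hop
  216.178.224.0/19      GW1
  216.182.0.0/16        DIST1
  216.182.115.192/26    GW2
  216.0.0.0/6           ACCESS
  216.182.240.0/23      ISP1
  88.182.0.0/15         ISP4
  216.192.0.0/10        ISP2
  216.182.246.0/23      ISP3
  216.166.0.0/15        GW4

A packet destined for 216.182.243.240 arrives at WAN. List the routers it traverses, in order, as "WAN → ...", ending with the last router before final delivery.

At WAN: longest match for 216.182.243.240 is 216.182.0.0/16 -> DIST1
At DIST1: longest match for 216.182.243.240 is 216.182.128.0/17 -> ACCESS
At ACCESS: longest match for 216.182.243.240 is 216.176.0.0/12 -> local delivery

WAN → DIST1 → ACCESS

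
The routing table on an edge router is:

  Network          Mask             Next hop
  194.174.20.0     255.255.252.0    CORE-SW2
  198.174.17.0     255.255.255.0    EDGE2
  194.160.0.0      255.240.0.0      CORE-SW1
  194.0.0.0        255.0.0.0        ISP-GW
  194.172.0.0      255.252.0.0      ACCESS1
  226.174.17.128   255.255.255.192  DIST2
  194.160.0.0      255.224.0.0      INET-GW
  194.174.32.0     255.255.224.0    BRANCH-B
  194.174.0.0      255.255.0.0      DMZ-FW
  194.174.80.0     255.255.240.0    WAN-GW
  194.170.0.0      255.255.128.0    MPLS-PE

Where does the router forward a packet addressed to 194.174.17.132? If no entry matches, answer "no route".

Routes whose prefix contains 194.174.17.132:
  194.0.0.0/8 (194.0.0.0 - 194.255.255.255) -> ISP-GW
  194.160.0.0/11 (194.160.0.0 - 194.191.255.255) -> INET-GW
  194.160.0.0/12 (194.160.0.0 - 194.175.255.255) -> CORE-SW1
  194.172.0.0/14 (194.172.0.0 - 194.175.255.255) -> ACCESS1
  194.174.0.0/16 (194.174.0.0 - 194.174.255.255) -> DMZ-FW
More-specific entries that do NOT match:
  226.174.17.128/26 (226.174.17.128 - 226.174.17.191) does not contain 194.174.17.132
  198.174.17.0/24 (198.174.17.0 - 198.174.17.255) does not contain 194.174.17.132
  194.174.20.0/22 (194.174.20.0 - 194.174.23.255) does not contain 194.174.17.132
  194.174.80.0/20 (194.174.80.0 - 194.174.95.255) does not contain 194.174.17.132
  194.174.32.0/19 (194.174.32.0 - 194.174.63.255) does not contain 194.174.17.132
  194.170.0.0/17 (194.170.0.0 - 194.170.127.255) does not contain 194.174.17.132
Longest matching prefix is /16 -> next hop DMZ-FW.

DMZ-FW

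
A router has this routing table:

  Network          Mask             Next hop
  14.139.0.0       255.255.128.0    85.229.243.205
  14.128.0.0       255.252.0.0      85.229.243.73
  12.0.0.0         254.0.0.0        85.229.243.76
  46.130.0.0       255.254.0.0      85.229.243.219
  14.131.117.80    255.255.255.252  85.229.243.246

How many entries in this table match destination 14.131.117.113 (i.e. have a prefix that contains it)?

Prefixes containing 14.131.117.113:
  14.128.0.0/14 (14.128.0.0 - 14.131.255.255)
Total matching entries: 1.

1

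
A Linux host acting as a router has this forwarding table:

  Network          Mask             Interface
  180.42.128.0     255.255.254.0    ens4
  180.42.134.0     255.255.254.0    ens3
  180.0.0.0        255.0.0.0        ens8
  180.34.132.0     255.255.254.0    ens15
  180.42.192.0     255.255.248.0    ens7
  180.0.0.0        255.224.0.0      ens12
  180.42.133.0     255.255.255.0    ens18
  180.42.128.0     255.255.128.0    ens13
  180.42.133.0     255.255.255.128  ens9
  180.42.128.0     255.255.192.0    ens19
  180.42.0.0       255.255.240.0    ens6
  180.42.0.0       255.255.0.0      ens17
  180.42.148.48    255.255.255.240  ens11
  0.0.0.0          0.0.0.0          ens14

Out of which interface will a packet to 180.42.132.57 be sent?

Routes whose prefix contains 180.42.132.57:
  0.0.0.0/0 (default, matches everything) -> ens14
  180.0.0.0/8 (180.0.0.0 - 180.255.255.255) -> ens8
  180.42.0.0/16 (180.42.0.0 - 180.42.255.255) -> ens17
  180.42.128.0/17 (180.42.128.0 - 180.42.255.255) -> ens13
  180.42.128.0/18 (180.42.128.0 - 180.42.191.255) -> ens19
More-specific entries that do NOT match:
  180.42.148.48/28 (180.42.148.48 - 180.42.148.63) does not contain 180.42.132.57
  180.42.133.0/25 (180.42.133.0 - 180.42.133.127) does not contain 180.42.132.57
  180.42.133.0/24 (180.42.133.0 - 180.42.133.255) does not contain 180.42.132.57
  180.42.128.0/23 (180.42.128.0 - 180.42.129.255) does not contain 180.42.132.57
  180.42.134.0/23 (180.42.134.0 - 180.42.135.255) does not contain 180.42.132.57
  180.34.132.0/23 (180.34.132.0 - 180.34.133.255) does not contain 180.42.132.57
  180.42.192.0/21 (180.42.192.0 - 180.42.199.255) does not contain 180.42.132.57
  180.42.0.0/20 (180.42.0.0 - 180.42.15.255) does not contain 180.42.132.57
Longest matching prefix is /18 -> interface ens19.

ens19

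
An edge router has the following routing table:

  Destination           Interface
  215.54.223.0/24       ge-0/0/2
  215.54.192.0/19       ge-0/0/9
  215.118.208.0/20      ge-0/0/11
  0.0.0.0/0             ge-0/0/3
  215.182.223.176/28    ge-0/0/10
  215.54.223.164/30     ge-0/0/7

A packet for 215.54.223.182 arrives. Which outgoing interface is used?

ge-0/0/2

Routes whose prefix contains 215.54.223.182:
  0.0.0.0/0 (default, matches everything) -> ge-0/0/3
  215.54.192.0/19 (215.54.192.0 - 215.54.223.255) -> ge-0/0/9
  215.54.223.0/24 (215.54.223.0 - 215.54.223.255) -> ge-0/0/2
More-specific entries that do NOT match:
  215.54.223.164/30 (215.54.223.164 - 215.54.223.167) does not contain 215.54.223.182
  215.182.223.176/28 (215.182.223.176 - 215.182.223.191) does not contain 215.54.223.182
Longest matching prefix is /24 -> interface ge-0/0/2.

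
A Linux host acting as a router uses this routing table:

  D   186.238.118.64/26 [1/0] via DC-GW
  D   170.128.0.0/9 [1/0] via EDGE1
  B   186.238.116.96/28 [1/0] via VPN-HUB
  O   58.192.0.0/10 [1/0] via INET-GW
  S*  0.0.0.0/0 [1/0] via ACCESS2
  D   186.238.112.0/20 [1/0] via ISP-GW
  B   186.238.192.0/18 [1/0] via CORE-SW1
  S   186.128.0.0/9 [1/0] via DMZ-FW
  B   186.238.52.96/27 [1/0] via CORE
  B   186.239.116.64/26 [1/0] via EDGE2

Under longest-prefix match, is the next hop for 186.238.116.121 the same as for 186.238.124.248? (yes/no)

186.238.116.121: longest match 186.238.112.0/20 -> ISP-GW
186.238.124.248: longest match 186.238.112.0/20 -> ISP-GW

yes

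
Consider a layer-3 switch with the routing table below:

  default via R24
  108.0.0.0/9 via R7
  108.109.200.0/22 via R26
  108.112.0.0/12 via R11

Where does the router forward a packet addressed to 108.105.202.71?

Routes whose prefix contains 108.105.202.71:
  0.0.0.0/0 (default, matches everything) -> R24
  108.0.0.0/9 (108.0.0.0 - 108.127.255.255) -> R7
More-specific entries that do NOT match:
  108.109.200.0/22 (108.109.200.0 - 108.109.203.255) does not contain 108.105.202.71
  108.112.0.0/12 (108.112.0.0 - 108.127.255.255) does not contain 108.105.202.71
Longest matching prefix is /9 -> next hop R7.

R7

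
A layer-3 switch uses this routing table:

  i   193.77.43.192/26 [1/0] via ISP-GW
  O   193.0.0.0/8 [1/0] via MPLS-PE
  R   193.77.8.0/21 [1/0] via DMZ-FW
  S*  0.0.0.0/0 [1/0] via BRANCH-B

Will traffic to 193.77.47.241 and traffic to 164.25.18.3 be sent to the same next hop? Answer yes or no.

no

193.77.47.241: longest match 193.0.0.0/8 -> MPLS-PE
164.25.18.3: longest match 0.0.0.0/0 -> BRANCH-B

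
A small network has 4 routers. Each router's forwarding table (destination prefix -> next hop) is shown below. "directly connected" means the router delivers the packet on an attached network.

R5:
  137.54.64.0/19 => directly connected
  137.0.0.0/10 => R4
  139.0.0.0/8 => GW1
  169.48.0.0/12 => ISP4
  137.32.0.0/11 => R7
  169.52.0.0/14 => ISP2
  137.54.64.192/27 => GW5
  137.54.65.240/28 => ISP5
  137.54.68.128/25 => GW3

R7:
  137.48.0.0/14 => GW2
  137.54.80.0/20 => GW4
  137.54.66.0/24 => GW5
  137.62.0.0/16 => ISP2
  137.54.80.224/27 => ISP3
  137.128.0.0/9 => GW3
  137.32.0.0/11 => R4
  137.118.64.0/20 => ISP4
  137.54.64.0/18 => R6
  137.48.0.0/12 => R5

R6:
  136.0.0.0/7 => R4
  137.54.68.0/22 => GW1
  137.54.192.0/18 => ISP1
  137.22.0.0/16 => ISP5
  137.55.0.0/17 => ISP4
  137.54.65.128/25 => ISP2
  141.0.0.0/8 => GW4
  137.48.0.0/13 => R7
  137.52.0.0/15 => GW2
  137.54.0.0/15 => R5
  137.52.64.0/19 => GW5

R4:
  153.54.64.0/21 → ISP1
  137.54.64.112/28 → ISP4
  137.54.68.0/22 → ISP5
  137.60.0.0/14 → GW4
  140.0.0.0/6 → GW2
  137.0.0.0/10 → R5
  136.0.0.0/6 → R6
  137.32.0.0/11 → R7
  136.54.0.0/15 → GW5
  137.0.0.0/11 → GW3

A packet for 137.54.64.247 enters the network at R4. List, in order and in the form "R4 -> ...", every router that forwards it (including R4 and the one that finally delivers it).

At R4: longest match for 137.54.64.247 is 137.32.0.0/11 -> R7
At R7: longest match for 137.54.64.247 is 137.54.64.0/18 -> R6
At R6: longest match for 137.54.64.247 is 137.54.0.0/15 -> R5
At R5: longest match for 137.54.64.247 is 137.54.64.0/19 -> directly connected

R4 -> R7 -> R6 -> R5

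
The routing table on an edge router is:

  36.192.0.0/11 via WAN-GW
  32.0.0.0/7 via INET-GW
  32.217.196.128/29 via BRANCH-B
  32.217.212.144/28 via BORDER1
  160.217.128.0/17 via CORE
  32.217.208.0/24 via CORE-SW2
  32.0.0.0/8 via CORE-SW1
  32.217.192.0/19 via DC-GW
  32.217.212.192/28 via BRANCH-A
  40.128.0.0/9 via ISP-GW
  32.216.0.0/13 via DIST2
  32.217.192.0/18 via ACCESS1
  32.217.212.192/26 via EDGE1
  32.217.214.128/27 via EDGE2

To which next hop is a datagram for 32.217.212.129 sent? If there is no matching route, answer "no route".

Routes whose prefix contains 32.217.212.129:
  32.0.0.0/7 (32.0.0.0 - 33.255.255.255) -> INET-GW
  32.0.0.0/8 (32.0.0.0 - 32.255.255.255) -> CORE-SW1
  32.216.0.0/13 (32.216.0.0 - 32.223.255.255) -> DIST2
  32.217.192.0/18 (32.217.192.0 - 32.217.255.255) -> ACCESS1
  32.217.192.0/19 (32.217.192.0 - 32.217.223.255) -> DC-GW
More-specific entries that do NOT match:
  32.217.196.128/29 (32.217.196.128 - 32.217.196.135) does not contain 32.217.212.129
  32.217.212.144/28 (32.217.212.144 - 32.217.212.159) does not contain 32.217.212.129
  32.217.212.192/28 (32.217.212.192 - 32.217.212.207) does not contain 32.217.212.129
  32.217.214.128/27 (32.217.214.128 - 32.217.214.159) does not contain 32.217.212.129
  32.217.212.192/26 (32.217.212.192 - 32.217.212.255) does not contain 32.217.212.129
  32.217.208.0/24 (32.217.208.0 - 32.217.208.255) does not contain 32.217.212.129
Longest matching prefix is /19 -> next hop DC-GW.

DC-GW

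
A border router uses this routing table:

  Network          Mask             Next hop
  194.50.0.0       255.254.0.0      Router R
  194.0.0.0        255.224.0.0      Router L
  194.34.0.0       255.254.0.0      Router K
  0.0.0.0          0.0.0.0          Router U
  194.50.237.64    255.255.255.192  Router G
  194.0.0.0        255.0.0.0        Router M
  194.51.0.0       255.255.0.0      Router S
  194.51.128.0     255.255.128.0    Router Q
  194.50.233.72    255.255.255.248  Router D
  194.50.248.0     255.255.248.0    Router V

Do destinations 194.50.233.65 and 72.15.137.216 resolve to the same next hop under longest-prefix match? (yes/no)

194.50.233.65: longest match 194.50.0.0/15 -> Router R
72.15.137.216: longest match 0.0.0.0/0 -> Router U

no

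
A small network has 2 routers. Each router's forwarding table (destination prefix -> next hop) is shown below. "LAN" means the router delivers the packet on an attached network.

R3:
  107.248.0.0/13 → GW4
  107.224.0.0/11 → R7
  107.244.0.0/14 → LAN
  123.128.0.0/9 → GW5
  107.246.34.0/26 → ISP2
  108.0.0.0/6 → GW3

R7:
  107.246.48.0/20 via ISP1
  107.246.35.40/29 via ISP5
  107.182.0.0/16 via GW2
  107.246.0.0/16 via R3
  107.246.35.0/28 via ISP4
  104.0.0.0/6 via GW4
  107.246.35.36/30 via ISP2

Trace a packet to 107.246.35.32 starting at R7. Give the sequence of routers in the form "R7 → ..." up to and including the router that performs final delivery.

At R7: longest match for 107.246.35.32 is 107.246.0.0/16 -> R3
At R3: longest match for 107.246.35.32 is 107.244.0.0/14 -> LAN

R7 → R3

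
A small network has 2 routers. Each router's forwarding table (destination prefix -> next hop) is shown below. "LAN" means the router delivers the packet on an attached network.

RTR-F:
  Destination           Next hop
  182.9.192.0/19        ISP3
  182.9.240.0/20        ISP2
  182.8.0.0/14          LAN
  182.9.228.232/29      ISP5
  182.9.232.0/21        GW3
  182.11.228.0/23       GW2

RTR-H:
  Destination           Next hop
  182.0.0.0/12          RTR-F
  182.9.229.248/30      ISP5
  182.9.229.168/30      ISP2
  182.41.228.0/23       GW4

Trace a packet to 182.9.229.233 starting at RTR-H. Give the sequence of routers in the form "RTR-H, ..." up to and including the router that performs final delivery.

At RTR-H: longest match for 182.9.229.233 is 182.0.0.0/12 -> RTR-F
At RTR-F: longest match for 182.9.229.233 is 182.8.0.0/14 -> LAN

RTR-H, RTR-F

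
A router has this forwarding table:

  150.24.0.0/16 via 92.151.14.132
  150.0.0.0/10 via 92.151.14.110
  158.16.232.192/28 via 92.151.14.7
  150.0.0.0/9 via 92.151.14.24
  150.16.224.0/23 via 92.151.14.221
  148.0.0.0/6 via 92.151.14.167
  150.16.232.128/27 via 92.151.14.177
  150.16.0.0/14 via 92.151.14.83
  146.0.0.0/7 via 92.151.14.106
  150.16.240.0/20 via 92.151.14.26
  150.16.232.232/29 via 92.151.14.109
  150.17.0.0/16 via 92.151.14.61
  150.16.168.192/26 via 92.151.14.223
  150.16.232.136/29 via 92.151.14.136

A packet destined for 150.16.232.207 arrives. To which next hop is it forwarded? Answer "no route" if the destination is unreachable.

92.151.14.83

Routes whose prefix contains 150.16.232.207:
  148.0.0.0/6 (148.0.0.0 - 151.255.255.255) -> 92.151.14.167
  150.0.0.0/9 (150.0.0.0 - 150.127.255.255) -> 92.151.14.24
  150.0.0.0/10 (150.0.0.0 - 150.63.255.255) -> 92.151.14.110
  150.16.0.0/14 (150.16.0.0 - 150.19.255.255) -> 92.151.14.83
More-specific entries that do NOT match:
  150.16.232.232/29 (150.16.232.232 - 150.16.232.239) does not contain 150.16.232.207
  150.16.232.136/29 (150.16.232.136 - 150.16.232.143) does not contain 150.16.232.207
  158.16.232.192/28 (158.16.232.192 - 158.16.232.207) does not contain 150.16.232.207
  150.16.232.128/27 (150.16.232.128 - 150.16.232.159) does not contain 150.16.232.207
  150.16.168.192/26 (150.16.168.192 - 150.16.168.255) does not contain 150.16.232.207
  150.16.224.0/23 (150.16.224.0 - 150.16.225.255) does not contain 150.16.232.207
  150.16.240.0/20 (150.16.240.0 - 150.16.255.255) does not contain 150.16.232.207
  150.24.0.0/16 (150.24.0.0 - 150.24.255.255) does not contain 150.16.232.207
  150.17.0.0/16 (150.17.0.0 - 150.17.255.255) does not contain 150.16.232.207
Longest matching prefix is /14 -> next hop 92.151.14.83.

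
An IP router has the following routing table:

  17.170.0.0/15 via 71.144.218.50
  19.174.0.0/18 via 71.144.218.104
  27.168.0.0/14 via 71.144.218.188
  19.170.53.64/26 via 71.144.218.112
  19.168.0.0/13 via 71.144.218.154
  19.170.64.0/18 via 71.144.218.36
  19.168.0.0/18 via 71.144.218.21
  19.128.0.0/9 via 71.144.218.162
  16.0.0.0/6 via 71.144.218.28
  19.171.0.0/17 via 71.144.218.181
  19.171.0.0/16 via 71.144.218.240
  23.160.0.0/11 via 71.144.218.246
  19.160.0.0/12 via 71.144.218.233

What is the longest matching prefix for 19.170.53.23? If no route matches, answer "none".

19.168.0.0/13

Entries matching 19.170.53.23:
  16.0.0.0/6 (16.0.0.0 - 19.255.255.255)
  19.128.0.0/9 (19.128.0.0 - 19.255.255.255)
  19.160.0.0/12 (19.160.0.0 - 19.175.255.255)
  19.168.0.0/13 (19.168.0.0 - 19.175.255.255)
Most specific is 19.168.0.0/13.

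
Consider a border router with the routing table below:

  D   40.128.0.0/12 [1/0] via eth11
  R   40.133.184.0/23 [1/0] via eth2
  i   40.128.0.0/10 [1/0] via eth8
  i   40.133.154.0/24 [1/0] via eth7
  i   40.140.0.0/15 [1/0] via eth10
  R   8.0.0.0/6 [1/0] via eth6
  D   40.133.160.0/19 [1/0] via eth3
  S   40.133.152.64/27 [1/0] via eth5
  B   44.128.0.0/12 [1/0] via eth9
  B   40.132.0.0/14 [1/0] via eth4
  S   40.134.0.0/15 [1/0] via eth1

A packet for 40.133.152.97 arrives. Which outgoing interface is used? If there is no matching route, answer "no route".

eth4

Routes whose prefix contains 40.133.152.97:
  40.128.0.0/10 (40.128.0.0 - 40.191.255.255) -> eth8
  40.128.0.0/12 (40.128.0.0 - 40.143.255.255) -> eth11
  40.132.0.0/14 (40.132.0.0 - 40.135.255.255) -> eth4
More-specific entries that do NOT match:
  40.133.152.64/27 (40.133.152.64 - 40.133.152.95) does not contain 40.133.152.97
  40.133.154.0/24 (40.133.154.0 - 40.133.154.255) does not contain 40.133.152.97
  40.133.184.0/23 (40.133.184.0 - 40.133.185.255) does not contain 40.133.152.97
  40.133.160.0/19 (40.133.160.0 - 40.133.191.255) does not contain 40.133.152.97
  40.140.0.0/15 (40.140.0.0 - 40.141.255.255) does not contain 40.133.152.97
  40.134.0.0/15 (40.134.0.0 - 40.135.255.255) does not contain 40.133.152.97
Longest matching prefix is /14 -> interface eth4.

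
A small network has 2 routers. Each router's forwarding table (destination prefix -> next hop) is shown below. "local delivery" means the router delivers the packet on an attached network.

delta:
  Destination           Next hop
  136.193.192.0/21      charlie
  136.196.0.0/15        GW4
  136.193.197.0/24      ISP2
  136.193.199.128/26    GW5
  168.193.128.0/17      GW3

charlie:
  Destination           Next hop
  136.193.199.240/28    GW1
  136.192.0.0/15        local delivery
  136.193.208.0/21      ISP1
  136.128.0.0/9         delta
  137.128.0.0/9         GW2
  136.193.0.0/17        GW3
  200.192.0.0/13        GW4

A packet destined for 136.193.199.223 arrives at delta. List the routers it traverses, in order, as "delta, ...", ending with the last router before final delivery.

At delta: longest match for 136.193.199.223 is 136.193.192.0/21 -> charlie
At charlie: longest match for 136.193.199.223 is 136.192.0.0/15 -> local delivery

delta, charlie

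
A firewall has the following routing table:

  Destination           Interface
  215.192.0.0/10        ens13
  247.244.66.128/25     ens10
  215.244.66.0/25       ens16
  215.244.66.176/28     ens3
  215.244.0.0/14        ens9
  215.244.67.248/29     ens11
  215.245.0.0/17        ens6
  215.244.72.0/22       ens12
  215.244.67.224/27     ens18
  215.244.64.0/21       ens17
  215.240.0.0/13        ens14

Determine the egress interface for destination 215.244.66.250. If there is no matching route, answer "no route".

Routes whose prefix contains 215.244.66.250:
  215.192.0.0/10 (215.192.0.0 - 215.255.255.255) -> ens13
  215.240.0.0/13 (215.240.0.0 - 215.247.255.255) -> ens14
  215.244.0.0/14 (215.244.0.0 - 215.247.255.255) -> ens9
  215.244.64.0/21 (215.244.64.0 - 215.244.71.255) -> ens17
More-specific entries that do NOT match:
  215.244.67.248/29 (215.244.67.248 - 215.244.67.255) does not contain 215.244.66.250
  215.244.66.176/28 (215.244.66.176 - 215.244.66.191) does not contain 215.244.66.250
  215.244.67.224/27 (215.244.67.224 - 215.244.67.255) does not contain 215.244.66.250
  247.244.66.128/25 (247.244.66.128 - 247.244.66.255) does not contain 215.244.66.250
  215.244.66.0/25 (215.244.66.0 - 215.244.66.127) does not contain 215.244.66.250
  215.244.72.0/22 (215.244.72.0 - 215.244.75.255) does not contain 215.244.66.250
Longest matching prefix is /21 -> interface ens17.

ens17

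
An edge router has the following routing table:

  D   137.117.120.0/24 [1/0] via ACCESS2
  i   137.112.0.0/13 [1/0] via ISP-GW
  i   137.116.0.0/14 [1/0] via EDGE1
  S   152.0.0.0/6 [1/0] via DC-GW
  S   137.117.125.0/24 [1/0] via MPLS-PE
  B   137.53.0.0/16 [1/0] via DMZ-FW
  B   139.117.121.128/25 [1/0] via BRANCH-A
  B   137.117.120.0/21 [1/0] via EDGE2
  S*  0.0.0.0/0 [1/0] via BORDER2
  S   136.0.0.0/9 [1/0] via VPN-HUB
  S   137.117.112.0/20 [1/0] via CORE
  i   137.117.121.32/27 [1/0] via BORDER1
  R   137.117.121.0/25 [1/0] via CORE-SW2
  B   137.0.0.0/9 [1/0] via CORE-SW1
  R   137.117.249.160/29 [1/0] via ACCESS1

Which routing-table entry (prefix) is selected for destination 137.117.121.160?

137.117.120.0/21

Entries matching 137.117.121.160:
  0.0.0.0/0 (default, matches everything)
  137.0.0.0/9 (137.0.0.0 - 137.127.255.255)
  137.112.0.0/13 (137.112.0.0 - 137.119.255.255)
  137.116.0.0/14 (137.116.0.0 - 137.119.255.255)
  137.117.112.0/20 (137.117.112.0 - 137.117.127.255)
  137.117.120.0/21 (137.117.120.0 - 137.117.127.255)
Most specific is 137.117.120.0/21.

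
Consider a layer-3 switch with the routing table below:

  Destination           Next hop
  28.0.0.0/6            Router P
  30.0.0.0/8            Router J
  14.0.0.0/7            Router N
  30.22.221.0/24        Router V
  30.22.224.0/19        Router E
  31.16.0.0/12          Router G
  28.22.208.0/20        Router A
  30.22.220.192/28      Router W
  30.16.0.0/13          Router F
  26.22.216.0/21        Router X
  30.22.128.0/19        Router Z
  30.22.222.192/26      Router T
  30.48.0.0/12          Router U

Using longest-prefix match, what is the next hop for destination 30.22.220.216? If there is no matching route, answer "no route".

Routes whose prefix contains 30.22.220.216:
  28.0.0.0/6 (28.0.0.0 - 31.255.255.255) -> Router P
  30.0.0.0/8 (30.0.0.0 - 30.255.255.255) -> Router J
  30.16.0.0/13 (30.16.0.0 - 30.23.255.255) -> Router F
More-specific entries that do NOT match:
  30.22.220.192/28 (30.22.220.192 - 30.22.220.207) does not contain 30.22.220.216
  30.22.222.192/26 (30.22.222.192 - 30.22.222.255) does not contain 30.22.220.216
  30.22.221.0/24 (30.22.221.0 - 30.22.221.255) does not contain 30.22.220.216
  26.22.216.0/21 (26.22.216.0 - 26.22.223.255) does not contain 30.22.220.216
  28.22.208.0/20 (28.22.208.0 - 28.22.223.255) does not contain 30.22.220.216
  30.22.224.0/19 (30.22.224.0 - 30.22.255.255) does not contain 30.22.220.216
  30.22.128.0/19 (30.22.128.0 - 30.22.159.255) does not contain 30.22.220.216
Longest matching prefix is /13 -> next hop Router F.

Router F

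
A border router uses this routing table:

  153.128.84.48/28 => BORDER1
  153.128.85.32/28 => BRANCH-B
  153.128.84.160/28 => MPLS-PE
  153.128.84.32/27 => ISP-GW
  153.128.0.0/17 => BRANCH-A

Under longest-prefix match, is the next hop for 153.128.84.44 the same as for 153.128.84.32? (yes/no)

yes

153.128.84.44: longest match 153.128.84.32/27 -> ISP-GW
153.128.84.32: longest match 153.128.84.32/27 -> ISP-GW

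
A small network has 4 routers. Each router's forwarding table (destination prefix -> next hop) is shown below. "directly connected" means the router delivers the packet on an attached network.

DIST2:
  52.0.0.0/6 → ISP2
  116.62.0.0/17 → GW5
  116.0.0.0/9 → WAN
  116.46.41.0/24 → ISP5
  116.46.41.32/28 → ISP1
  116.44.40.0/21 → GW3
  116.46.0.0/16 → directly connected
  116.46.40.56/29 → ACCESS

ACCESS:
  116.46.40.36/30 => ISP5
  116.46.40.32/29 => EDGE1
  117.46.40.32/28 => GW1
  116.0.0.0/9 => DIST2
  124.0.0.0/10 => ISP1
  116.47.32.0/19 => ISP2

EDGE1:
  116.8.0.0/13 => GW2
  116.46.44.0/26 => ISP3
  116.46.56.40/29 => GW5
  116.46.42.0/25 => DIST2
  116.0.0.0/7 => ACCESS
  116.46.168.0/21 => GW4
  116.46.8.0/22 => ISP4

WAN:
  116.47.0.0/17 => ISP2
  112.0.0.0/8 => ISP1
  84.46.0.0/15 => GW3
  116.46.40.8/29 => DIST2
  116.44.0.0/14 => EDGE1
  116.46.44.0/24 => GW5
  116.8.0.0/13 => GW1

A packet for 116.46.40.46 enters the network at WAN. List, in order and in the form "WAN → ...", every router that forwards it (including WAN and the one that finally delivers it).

At WAN: longest match for 116.46.40.46 is 116.44.0.0/14 -> EDGE1
At EDGE1: longest match for 116.46.40.46 is 116.0.0.0/7 -> ACCESS
At ACCESS: longest match for 116.46.40.46 is 116.0.0.0/9 -> DIST2
At DIST2: longest match for 116.46.40.46 is 116.46.0.0/16 -> directly connected

WAN → EDGE1 → ACCESS → DIST2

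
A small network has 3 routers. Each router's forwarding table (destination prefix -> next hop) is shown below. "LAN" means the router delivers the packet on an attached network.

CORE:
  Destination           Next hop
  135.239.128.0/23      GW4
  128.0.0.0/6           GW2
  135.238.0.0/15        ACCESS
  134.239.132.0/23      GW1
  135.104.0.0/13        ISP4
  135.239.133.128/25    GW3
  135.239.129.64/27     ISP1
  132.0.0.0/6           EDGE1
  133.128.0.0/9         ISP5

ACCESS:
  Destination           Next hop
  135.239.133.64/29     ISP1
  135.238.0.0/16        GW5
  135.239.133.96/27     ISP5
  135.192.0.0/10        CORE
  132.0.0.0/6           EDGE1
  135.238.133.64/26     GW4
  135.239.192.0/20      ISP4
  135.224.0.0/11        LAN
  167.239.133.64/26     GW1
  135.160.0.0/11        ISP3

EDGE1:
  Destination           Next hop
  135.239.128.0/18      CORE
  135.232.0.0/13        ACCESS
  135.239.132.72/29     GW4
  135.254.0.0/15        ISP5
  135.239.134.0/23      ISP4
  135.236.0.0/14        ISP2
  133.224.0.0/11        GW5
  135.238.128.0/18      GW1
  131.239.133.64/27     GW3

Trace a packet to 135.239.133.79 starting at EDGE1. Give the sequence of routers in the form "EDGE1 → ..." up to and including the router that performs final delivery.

At EDGE1: longest match for 135.239.133.79 is 135.239.128.0/18 -> CORE
At CORE: longest match for 135.239.133.79 is 135.238.0.0/15 -> ACCESS
At ACCESS: longest match for 135.239.133.79 is 135.224.0.0/11 -> LAN

EDGE1 → CORE → ACCESS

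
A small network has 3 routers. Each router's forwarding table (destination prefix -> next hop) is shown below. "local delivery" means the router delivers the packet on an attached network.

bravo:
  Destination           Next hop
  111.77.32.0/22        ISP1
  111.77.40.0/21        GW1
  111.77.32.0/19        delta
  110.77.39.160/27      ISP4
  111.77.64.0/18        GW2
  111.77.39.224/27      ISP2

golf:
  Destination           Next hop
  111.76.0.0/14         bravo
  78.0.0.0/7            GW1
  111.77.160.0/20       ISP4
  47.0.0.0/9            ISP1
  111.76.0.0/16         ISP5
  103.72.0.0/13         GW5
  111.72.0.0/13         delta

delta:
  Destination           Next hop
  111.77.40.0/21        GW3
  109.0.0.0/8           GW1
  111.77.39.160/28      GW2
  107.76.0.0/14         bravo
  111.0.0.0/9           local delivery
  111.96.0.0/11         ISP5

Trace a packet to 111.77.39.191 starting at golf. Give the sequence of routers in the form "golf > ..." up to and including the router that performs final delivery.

At golf: longest match for 111.77.39.191 is 111.76.0.0/14 -> bravo
At bravo: longest match for 111.77.39.191 is 111.77.32.0/19 -> delta
At delta: longest match for 111.77.39.191 is 111.0.0.0/9 -> local delivery

golf > bravo > delta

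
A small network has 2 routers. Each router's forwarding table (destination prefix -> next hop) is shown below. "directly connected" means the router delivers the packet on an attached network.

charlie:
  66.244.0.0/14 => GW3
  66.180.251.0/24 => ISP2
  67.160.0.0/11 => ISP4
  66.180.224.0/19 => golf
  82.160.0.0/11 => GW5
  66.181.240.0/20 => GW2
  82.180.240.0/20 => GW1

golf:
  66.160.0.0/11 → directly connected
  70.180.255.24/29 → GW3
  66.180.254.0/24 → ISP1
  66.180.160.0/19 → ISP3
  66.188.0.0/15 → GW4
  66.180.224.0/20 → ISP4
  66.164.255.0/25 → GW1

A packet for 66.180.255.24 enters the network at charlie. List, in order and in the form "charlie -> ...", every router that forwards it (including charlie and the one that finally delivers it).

At charlie: longest match for 66.180.255.24 is 66.180.224.0/19 -> golf
At golf: longest match for 66.180.255.24 is 66.160.0.0/11 -> directly connected

charlie -> golf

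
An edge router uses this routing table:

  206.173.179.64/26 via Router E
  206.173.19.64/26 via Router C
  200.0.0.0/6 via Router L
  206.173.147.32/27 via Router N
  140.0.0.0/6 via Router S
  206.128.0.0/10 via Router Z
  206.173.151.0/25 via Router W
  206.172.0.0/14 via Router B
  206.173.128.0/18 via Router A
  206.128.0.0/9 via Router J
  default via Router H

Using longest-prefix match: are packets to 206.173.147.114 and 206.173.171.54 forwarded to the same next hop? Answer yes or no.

yes

206.173.147.114: longest match 206.173.128.0/18 -> Router A
206.173.171.54: longest match 206.173.128.0/18 -> Router A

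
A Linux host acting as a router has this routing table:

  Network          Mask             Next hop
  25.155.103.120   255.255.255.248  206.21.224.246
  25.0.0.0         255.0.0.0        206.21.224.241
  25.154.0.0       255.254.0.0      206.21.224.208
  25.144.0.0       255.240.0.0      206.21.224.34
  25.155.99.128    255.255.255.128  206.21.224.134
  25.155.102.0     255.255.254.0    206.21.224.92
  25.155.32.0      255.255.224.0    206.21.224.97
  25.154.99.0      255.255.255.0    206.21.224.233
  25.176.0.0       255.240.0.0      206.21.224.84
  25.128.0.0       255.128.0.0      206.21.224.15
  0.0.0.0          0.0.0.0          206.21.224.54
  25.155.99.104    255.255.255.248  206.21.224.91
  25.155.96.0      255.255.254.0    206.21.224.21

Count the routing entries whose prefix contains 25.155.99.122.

5

Prefixes containing 25.155.99.122:
  0.0.0.0/0 (default, matches everything)
  25.0.0.0/8 (25.0.0.0 - 25.255.255.255)
  25.128.0.0/9 (25.128.0.0 - 25.255.255.255)
  25.144.0.0/12 (25.144.0.0 - 25.159.255.255)
  25.154.0.0/15 (25.154.0.0 - 25.155.255.255)
Total matching entries: 5.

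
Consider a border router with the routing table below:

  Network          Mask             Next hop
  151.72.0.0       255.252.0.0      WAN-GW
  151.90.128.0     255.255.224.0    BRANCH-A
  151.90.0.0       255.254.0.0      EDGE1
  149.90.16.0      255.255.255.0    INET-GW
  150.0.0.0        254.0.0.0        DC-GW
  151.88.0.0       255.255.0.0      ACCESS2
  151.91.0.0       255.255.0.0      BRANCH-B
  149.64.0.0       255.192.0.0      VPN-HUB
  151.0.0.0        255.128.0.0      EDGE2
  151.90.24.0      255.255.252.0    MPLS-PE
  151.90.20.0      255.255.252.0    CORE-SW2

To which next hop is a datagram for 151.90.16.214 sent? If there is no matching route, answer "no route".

Routes whose prefix contains 151.90.16.214:
  150.0.0.0/7 (150.0.0.0 - 151.255.255.255) -> DC-GW
  151.0.0.0/9 (151.0.0.0 - 151.127.255.255) -> EDGE2
  151.90.0.0/15 (151.90.0.0 - 151.91.255.255) -> EDGE1
More-specific entries that do NOT match:
  149.90.16.0/24 (149.90.16.0 - 149.90.16.255) does not contain 151.90.16.214
  151.90.24.0/22 (151.90.24.0 - 151.90.27.255) does not contain 151.90.16.214
  151.90.20.0/22 (151.90.20.0 - 151.90.23.255) does not contain 151.90.16.214
  151.90.128.0/19 (151.90.128.0 - 151.90.159.255) does not contain 151.90.16.214
  151.88.0.0/16 (151.88.0.0 - 151.88.255.255) does not contain 151.90.16.214
  151.91.0.0/16 (151.91.0.0 - 151.91.255.255) does not contain 151.90.16.214
Longest matching prefix is /15 -> next hop EDGE1.

EDGE1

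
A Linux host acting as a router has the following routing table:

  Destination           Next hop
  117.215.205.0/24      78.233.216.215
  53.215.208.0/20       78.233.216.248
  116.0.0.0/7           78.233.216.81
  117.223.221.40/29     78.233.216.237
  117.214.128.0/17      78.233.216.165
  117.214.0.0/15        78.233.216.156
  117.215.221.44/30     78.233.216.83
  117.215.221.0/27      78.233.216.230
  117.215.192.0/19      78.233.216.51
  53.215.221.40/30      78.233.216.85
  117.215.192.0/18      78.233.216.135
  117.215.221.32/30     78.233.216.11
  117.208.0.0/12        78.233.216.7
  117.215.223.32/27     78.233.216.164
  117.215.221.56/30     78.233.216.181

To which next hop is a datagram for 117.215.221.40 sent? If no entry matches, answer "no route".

78.233.216.51

Routes whose prefix contains 117.215.221.40:
  116.0.0.0/7 (116.0.0.0 - 117.255.255.255) -> 78.233.216.81
  117.208.0.0/12 (117.208.0.0 - 117.223.255.255) -> 78.233.216.7
  117.214.0.0/15 (117.214.0.0 - 117.215.255.255) -> 78.233.216.156
  117.215.192.0/18 (117.215.192.0 - 117.215.255.255) -> 78.233.216.135
  117.215.192.0/19 (117.215.192.0 - 117.215.223.255) -> 78.233.216.51
More-specific entries that do NOT match:
  117.215.221.44/30 (117.215.221.44 - 117.215.221.47) does not contain 117.215.221.40
  53.215.221.40/30 (53.215.221.40 - 53.215.221.43) does not contain 117.215.221.40
  117.215.221.32/30 (117.215.221.32 - 117.215.221.35) does not contain 117.215.221.40
  117.215.221.56/30 (117.215.221.56 - 117.215.221.59) does not contain 117.215.221.40
  117.223.221.40/29 (117.223.221.40 - 117.223.221.47) does not contain 117.215.221.40
  117.215.221.0/27 (117.215.221.0 - 117.215.221.31) does not contain 117.215.221.40
  117.215.223.32/27 (117.215.223.32 - 117.215.223.63) does not contain 117.215.221.40
  117.215.205.0/24 (117.215.205.0 - 117.215.205.255) does not contain 117.215.221.40
  53.215.208.0/20 (53.215.208.0 - 53.215.223.255) does not contain 117.215.221.40
Longest matching prefix is /19 -> next hop 78.233.216.51.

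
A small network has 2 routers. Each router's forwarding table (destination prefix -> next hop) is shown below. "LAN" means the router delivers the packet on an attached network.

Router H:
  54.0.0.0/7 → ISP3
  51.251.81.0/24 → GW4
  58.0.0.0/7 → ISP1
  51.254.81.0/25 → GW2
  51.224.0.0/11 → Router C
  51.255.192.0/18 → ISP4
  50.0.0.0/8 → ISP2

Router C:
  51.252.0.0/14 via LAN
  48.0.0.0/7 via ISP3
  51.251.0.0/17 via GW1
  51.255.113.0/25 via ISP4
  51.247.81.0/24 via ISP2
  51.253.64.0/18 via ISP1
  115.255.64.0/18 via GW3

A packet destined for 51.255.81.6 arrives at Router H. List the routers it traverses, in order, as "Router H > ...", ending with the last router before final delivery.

Router H > Router C

At Router H: longest match for 51.255.81.6 is 51.224.0.0/11 -> Router C
At Router C: longest match for 51.255.81.6 is 51.252.0.0/14 -> LAN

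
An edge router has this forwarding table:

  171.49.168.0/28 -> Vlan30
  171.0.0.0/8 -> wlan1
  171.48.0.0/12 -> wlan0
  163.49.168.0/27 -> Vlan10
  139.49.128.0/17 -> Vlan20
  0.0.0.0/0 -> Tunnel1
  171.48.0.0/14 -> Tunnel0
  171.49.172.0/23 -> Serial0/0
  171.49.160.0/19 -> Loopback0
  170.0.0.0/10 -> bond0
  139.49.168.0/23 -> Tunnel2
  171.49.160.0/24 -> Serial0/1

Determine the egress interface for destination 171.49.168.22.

Routes whose prefix contains 171.49.168.22:
  0.0.0.0/0 (default, matches everything) -> Tunnel1
  171.0.0.0/8 (171.0.0.0 - 171.255.255.255) -> wlan1
  171.48.0.0/12 (171.48.0.0 - 171.63.255.255) -> wlan0
  171.48.0.0/14 (171.48.0.0 - 171.51.255.255) -> Tunnel0
  171.49.160.0/19 (171.49.160.0 - 171.49.191.255) -> Loopback0
More-specific entries that do NOT match:
  171.49.168.0/28 (171.49.168.0 - 171.49.168.15) does not contain 171.49.168.22
  163.49.168.0/27 (163.49.168.0 - 163.49.168.31) does not contain 171.49.168.22
  171.49.160.0/24 (171.49.160.0 - 171.49.160.255) does not contain 171.49.168.22
  171.49.172.0/23 (171.49.172.0 - 171.49.173.255) does not contain 171.49.168.22
  139.49.168.0/23 (139.49.168.0 - 139.49.169.255) does not contain 171.49.168.22
Longest matching prefix is /19 -> interface Loopback0.

Loopback0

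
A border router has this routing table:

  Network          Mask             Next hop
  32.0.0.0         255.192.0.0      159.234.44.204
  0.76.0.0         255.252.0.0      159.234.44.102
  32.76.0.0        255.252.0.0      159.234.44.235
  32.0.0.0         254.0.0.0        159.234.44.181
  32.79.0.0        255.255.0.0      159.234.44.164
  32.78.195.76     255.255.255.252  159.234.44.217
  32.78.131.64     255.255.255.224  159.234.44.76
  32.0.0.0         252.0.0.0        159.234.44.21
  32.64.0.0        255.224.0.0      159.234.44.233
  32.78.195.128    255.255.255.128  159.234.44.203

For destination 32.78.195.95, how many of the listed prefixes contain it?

4

Prefixes containing 32.78.195.95:
  32.0.0.0/6 (32.0.0.0 - 35.255.255.255)
  32.0.0.0/7 (32.0.0.0 - 33.255.255.255)
  32.64.0.0/11 (32.64.0.0 - 32.95.255.255)
  32.76.0.0/14 (32.76.0.0 - 32.79.255.255)
Total matching entries: 4.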